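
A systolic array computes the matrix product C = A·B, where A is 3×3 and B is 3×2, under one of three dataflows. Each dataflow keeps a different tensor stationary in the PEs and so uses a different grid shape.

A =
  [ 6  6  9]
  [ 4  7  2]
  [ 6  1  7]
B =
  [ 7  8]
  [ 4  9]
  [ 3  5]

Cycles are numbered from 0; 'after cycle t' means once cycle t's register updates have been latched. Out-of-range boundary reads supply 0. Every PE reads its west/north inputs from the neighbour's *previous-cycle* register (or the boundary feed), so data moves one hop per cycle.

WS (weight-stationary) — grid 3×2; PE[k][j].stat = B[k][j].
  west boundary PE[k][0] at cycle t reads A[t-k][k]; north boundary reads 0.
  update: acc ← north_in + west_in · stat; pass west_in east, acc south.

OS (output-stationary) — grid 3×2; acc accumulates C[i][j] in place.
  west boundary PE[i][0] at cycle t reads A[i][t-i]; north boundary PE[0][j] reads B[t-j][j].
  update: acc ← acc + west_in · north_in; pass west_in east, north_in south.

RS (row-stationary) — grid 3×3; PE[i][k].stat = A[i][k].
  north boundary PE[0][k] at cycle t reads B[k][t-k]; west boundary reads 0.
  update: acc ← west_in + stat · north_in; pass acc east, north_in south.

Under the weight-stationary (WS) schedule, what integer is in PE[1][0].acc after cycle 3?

WS on a 3×2 grid — tracing PE[1][0] and its feeders:
  @0  [0,0]  acc 42  |  →6  ↓42
  @0  [1,0]  acc 0  |  →0  ↓0
  @1  [0,0]  acc 28  |  →4  ↓28
  @1  [1,0]  acc 66  |  →6  ↓66
  @2  [0,0]  acc 42  |  →6  ↓42
  @2  [1,0]  acc 56  |  →7  ↓56
  @3  [0,0]  acc 0  |  →0  ↓0
  @3  [1,0]  acc 46  |  →1  ↓46

PE[1][0].acc = 46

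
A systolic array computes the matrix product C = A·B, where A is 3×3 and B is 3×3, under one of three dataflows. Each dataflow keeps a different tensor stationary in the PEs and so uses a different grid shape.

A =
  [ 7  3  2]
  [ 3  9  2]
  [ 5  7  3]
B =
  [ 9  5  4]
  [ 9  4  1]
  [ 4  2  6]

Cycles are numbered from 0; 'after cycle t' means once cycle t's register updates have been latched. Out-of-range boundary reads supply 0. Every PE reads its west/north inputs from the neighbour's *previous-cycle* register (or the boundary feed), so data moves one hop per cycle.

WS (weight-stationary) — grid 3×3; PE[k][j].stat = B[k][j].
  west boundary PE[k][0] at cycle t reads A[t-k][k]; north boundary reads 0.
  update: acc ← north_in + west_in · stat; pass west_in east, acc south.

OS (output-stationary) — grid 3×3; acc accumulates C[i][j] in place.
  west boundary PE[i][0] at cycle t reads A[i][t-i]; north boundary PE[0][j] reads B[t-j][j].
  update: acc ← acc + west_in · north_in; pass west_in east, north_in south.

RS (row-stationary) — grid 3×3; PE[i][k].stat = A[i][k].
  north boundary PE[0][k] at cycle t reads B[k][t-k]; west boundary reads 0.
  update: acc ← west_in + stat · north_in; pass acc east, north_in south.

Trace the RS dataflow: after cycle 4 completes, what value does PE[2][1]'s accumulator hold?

PE[2][1].acc = 53

RS 3×3: PE[2][1] cycle-by-cycle (with neighbour feeds):
  after 0 — PE[1][1] acc=0, pass-E 0, pass-S 0
  after 0 — PE[2][0] acc=0, pass-E 0, pass-S 0
  after 0 — PE[2][1] acc=0, pass-E 0, pass-S 0
  after 1 — PE[1][1] acc=0, pass-E 0, pass-S 0
  after 1 — PE[2][0] acc=0, pass-E 0, pass-S 0
  after 1 — PE[2][1] acc=0, pass-E 0, pass-S 0
  after 2 — PE[1][1] acc=108, pass-E 108, pass-S 9
  after 2 — PE[2][0] acc=45, pass-E 45, pass-S 9
  after 2 — PE[2][1] acc=0, pass-E 0, pass-S 0
  after 3 — PE[1][1] acc=51, pass-E 51, pass-S 4
  after 3 — PE[2][0] acc=25, pass-E 25, pass-S 5
  after 3 — PE[2][1] acc=108, pass-E 108, pass-S 9
  after 4 — PE[1][1] acc=21, pass-E 21, pass-S 1
  after 4 — PE[2][0] acc=20, pass-E 20, pass-S 4
  after 4 — PE[2][1] acc=53, pass-E 53, pass-S 4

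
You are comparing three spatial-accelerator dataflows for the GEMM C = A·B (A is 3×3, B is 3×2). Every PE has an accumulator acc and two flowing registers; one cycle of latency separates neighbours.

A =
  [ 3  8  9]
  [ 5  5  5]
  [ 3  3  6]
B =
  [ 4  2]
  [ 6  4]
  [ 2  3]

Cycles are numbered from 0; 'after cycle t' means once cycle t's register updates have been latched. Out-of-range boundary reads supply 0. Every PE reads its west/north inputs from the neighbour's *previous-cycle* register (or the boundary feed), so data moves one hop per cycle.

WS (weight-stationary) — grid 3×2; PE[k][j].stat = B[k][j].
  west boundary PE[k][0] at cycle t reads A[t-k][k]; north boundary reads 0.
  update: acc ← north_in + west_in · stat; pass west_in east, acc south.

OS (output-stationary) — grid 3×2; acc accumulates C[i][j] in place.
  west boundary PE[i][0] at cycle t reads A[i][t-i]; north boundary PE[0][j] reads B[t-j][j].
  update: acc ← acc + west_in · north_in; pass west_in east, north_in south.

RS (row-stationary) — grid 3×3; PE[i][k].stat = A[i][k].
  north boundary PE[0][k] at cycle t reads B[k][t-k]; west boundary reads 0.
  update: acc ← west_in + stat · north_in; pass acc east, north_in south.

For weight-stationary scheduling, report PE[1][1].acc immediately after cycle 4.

WS (3×2). Following PE[1][1] plus its west/north inputs:
  0: (0,1).acc=0  regs=<0,0>
  0: (1,0).acc=0  regs=<0,0>
  0: (1,1).acc=0  regs=<0,0>
  1: (0,1).acc=6  regs=<3,6>
  1: (1,0).acc=60  regs=<8,60>
  1: (1,1).acc=0  regs=<0,0>
  2: (0,1).acc=10  regs=<5,10>
  2: (1,0).acc=50  regs=<5,50>
  2: (1,1).acc=38  regs=<8,38>
  3: (0,1).acc=6  regs=<3,6>
  3: (1,0).acc=30  regs=<3,30>
  3: (1,1).acc=30  regs=<5,30>
  4: (0,1).acc=0  regs=<0,0>
  4: (1,0).acc=0  regs=<0,0>
  4: (1,1).acc=18  regs=<3,18>

PE[1][1].acc = 18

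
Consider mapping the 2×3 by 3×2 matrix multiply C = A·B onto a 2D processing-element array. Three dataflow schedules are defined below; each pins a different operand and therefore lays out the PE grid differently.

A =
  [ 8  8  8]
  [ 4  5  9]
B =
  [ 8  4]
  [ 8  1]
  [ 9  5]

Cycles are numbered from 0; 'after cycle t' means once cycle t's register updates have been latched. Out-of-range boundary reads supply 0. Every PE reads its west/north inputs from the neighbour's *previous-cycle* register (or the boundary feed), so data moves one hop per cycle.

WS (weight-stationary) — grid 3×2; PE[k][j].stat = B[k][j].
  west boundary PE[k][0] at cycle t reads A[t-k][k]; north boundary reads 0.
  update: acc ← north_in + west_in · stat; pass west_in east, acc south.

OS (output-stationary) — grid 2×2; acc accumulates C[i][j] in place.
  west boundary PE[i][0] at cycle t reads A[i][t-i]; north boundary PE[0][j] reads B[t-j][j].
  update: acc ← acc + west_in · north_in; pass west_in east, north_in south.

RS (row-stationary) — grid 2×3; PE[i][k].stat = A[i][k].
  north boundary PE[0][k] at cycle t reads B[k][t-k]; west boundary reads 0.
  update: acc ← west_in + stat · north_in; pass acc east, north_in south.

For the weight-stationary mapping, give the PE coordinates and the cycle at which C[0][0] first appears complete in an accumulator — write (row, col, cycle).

WS: C[0][0] accumulates in PE[2][0]:
  after 0 — PE[2][0] acc=0, pass-E 0, pass-S 0
  after 1 — PE[2][0] acc=0, pass-E 0, pass-S 0
  after 2 — PE[2][0] acc=200, pass-E 8, pass-S 200

(row, col, cycle) = (2, 0, 2)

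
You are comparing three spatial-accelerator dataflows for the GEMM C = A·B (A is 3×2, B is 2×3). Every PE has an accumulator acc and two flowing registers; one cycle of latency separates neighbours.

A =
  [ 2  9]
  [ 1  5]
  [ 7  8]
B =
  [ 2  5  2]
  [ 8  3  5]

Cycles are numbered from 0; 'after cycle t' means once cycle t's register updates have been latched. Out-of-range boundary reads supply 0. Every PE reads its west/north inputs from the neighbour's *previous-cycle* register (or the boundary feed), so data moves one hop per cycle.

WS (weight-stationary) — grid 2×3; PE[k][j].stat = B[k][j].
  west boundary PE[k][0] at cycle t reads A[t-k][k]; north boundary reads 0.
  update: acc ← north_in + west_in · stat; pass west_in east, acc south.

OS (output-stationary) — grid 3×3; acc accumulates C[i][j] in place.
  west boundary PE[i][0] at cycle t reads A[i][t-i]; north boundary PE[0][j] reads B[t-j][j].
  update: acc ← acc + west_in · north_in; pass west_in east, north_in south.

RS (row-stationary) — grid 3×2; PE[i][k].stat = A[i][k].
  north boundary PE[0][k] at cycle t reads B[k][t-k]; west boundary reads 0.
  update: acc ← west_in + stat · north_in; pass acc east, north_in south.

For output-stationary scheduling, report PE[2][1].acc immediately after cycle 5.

PE[2][1].acc = 59

OS 3×3: PE[2][1] cycle-by-cycle (with neighbour feeds):
  step 0 · PE1,1: acc=0; fwd→0 fwd↓0
  step 0 · PE2,0: acc=0; fwd→0 fwd↓0
  step 0 · PE2,1: acc=0; fwd→0 fwd↓0
  step 1 · PE1,1: acc=0; fwd→0 fwd↓0
  step 1 · PE2,0: acc=0; fwd→0 fwd↓0
  step 1 · PE2,1: acc=0; fwd→0 fwd↓0
  step 2 · PE1,1: acc=5; fwd→1 fwd↓5
  step 2 · PE2,0: acc=14; fwd→7 fwd↓2
  step 2 · PE2,1: acc=0; fwd→0 fwd↓0
  step 3 · PE1,1: acc=20; fwd→5 fwd↓3
  step 3 · PE2,0: acc=78; fwd→8 fwd↓8
  step 3 · PE2,1: acc=35; fwd→7 fwd↓5
  step 4 · PE1,1: acc=20; fwd→0 fwd↓0
  step 4 · PE2,0: acc=78; fwd→0 fwd↓0
  step 4 · PE2,1: acc=59; fwd→8 fwd↓3
  step 5 · PE1,1: acc=20; fwd→0 fwd↓0
  step 5 · PE2,0: acc=78; fwd→0 fwd↓0
  step 5 · PE2,1: acc=59; fwd→0 fwd↓0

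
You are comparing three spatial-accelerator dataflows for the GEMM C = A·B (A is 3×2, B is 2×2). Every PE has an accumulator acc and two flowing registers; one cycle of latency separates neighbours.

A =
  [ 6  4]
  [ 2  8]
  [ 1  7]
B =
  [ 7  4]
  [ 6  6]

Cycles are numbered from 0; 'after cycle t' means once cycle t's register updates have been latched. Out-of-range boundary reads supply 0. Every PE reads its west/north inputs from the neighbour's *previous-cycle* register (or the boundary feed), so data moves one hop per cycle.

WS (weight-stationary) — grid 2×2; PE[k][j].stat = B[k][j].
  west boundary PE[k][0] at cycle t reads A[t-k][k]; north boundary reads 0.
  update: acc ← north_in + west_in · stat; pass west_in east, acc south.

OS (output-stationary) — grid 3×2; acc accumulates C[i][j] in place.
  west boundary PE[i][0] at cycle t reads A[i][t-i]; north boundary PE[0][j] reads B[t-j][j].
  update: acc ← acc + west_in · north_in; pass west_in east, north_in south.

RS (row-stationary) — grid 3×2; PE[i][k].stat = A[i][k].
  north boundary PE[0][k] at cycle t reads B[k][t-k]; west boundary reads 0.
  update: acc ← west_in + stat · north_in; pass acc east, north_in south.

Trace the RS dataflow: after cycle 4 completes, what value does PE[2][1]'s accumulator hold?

RS on a 3×2 grid — tracing PE[2][1] and its feeders:
  [0] (1,1) acc=0 (h:0 v:0)
  [0] (2,0) acc=0 (h:0 v:0)
  [0] (2,1) acc=0 (h:0 v:0)
  [1] (1,1) acc=0 (h:0 v:0)
  [1] (2,0) acc=0 (h:0 v:0)
  [1] (2,1) acc=0 (h:0 v:0)
  [2] (1,1) acc=62 (h:62 v:6)
  [2] (2,0) acc=7 (h:7 v:7)
  [2] (2,1) acc=0 (h:0 v:0)
  [3] (1,1) acc=56 (h:56 v:6)
  [3] (2,0) acc=4 (h:4 v:4)
  [3] (2,1) acc=49 (h:49 v:6)
  [4] (1,1) acc=0 (h:0 v:0)
  [4] (2,0) acc=0 (h:0 v:0)
  [4] (2,1) acc=46 (h:46 v:6)

PE[2][1].acc = 46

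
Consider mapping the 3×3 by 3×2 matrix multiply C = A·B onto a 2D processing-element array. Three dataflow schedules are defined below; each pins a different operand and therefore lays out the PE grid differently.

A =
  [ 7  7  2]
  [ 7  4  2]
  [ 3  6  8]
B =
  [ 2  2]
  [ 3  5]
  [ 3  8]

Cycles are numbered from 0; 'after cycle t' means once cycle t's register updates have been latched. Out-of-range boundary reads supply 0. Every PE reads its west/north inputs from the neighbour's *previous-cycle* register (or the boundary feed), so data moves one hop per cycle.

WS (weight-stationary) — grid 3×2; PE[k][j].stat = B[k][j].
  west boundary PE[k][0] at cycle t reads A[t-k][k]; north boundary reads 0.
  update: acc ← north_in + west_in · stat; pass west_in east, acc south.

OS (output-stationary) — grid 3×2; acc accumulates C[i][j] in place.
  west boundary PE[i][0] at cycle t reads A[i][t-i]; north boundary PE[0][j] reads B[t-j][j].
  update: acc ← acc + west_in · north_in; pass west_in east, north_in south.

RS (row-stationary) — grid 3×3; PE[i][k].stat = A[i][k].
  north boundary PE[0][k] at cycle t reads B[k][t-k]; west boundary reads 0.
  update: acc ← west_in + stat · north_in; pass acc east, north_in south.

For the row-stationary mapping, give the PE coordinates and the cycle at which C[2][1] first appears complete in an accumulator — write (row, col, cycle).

(row, col, cycle) = (2, 2, 5)

Under RS, C[2][1] lands at PE[2][2]:
  @0  [2,2]  acc 0  |  →0  ↓0
  @1  [2,2]  acc 0  |  →0  ↓0
  @2  [2,2]  acc 0  |  →0  ↓0
  @3  [2,2]  acc 0  |  →0  ↓0
  @4  [2,2]  acc 48  |  →48  ↓3
  @5  [2,2]  acc 100  |  →100  ↓8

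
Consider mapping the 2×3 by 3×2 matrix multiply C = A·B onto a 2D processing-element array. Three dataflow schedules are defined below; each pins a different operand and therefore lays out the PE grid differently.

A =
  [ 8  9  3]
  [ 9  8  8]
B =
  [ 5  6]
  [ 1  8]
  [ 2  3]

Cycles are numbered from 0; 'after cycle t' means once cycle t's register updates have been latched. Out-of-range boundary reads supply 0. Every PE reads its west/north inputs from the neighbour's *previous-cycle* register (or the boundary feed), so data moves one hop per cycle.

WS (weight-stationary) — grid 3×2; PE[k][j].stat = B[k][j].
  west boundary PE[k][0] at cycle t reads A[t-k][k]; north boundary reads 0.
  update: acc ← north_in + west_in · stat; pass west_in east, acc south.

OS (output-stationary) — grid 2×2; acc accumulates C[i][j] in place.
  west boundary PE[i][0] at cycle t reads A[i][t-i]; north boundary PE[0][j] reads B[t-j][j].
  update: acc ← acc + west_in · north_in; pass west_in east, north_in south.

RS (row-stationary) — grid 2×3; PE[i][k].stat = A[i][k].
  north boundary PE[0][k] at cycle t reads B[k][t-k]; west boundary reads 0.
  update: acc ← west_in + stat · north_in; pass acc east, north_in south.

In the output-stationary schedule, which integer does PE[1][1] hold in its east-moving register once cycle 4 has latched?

Tracing OS — 2×2 array, target PE[1][1]:
  0: (0,1).acc=0  regs=<0,0>
  0: (1,0).acc=0  regs=<0,0>
  0: (1,1).acc=0  regs=<0,0>
  1: (0,1).acc=48  regs=<8,6>
  1: (1,0).acc=45  regs=<9,5>
  1: (1,1).acc=0  regs=<0,0>
  2: (0,1).acc=120  regs=<9,8>
  2: (1,0).acc=53  regs=<8,1>
  2: (1,1).acc=54  regs=<9,6>
  3: (0,1).acc=129  regs=<3,3>
  3: (1,0).acc=69  regs=<8,2>
  3: (1,1).acc=118  regs=<8,8>
  4: (0,1).acc=129  regs=<0,0>
  4: (1,0).acc=69  regs=<0,0>
  4: (1,1).acc=142  regs=<8,3>

register = 8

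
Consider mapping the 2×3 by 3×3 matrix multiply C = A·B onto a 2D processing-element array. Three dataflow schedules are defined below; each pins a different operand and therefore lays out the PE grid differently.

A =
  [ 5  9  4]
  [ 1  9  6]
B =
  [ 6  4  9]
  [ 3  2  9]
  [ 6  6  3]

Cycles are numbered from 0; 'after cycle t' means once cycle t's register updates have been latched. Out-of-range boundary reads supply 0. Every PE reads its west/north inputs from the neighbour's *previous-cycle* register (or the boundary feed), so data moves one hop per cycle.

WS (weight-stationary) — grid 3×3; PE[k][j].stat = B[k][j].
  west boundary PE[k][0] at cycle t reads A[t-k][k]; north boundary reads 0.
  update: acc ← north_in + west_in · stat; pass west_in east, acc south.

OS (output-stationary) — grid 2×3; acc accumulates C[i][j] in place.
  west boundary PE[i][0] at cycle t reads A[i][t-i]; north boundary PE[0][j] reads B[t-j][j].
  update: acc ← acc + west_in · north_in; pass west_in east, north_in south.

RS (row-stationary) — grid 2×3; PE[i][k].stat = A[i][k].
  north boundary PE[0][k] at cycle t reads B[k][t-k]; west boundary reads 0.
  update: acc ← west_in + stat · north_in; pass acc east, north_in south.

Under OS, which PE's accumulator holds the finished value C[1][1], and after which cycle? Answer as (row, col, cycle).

OS: C[1][1] accumulates in PE[1][1]:
  t=0 PE[1][1]: acc=0 h=0 v=0
  t=1 PE[1][1]: acc=0 h=0 v=0
  t=2 PE[1][1]: acc=4 h=1 v=4
  t=3 PE[1][1]: acc=22 h=9 v=2
  t=4 PE[1][1]: acc=58 h=6 v=6

(row, col, cycle) = (1, 1, 4)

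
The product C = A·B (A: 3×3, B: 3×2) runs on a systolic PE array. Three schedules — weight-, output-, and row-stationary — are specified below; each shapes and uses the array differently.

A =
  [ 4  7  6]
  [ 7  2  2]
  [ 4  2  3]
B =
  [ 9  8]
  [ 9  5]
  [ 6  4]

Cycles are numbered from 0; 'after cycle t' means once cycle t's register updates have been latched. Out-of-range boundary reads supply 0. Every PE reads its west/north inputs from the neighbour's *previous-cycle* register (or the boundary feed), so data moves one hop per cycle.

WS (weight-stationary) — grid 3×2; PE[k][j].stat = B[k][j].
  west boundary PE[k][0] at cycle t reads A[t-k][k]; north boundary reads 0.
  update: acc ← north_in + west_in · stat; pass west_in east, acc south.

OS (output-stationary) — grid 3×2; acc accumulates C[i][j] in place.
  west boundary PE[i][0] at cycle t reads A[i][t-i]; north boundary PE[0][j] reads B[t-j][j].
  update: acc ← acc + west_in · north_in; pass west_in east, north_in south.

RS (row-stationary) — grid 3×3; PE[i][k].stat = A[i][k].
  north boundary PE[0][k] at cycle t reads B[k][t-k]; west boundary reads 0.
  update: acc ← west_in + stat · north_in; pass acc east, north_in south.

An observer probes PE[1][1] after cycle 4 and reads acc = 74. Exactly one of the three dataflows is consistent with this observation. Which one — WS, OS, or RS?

dataflow = OS

WS [3×2] PE[1][1] across cycles:
  cycle 0: PE[1][1] → acc 0, east 0, south 0
  cycle 1: PE[1][1] → acc 0, east 0, south 0
  cycle 2: PE[1][1] → acc 67, east 7, south 67
  cycle 3: PE[1][1] → acc 66, east 2, south 66
  cycle 4: PE[1][1] → acc 42, east 2, south 42
OS [3×2] PE[1][1] across cycles:
  cycle 0: PE[1][1] → acc 0, east 0, south 0
  cycle 1: PE[1][1] → acc 0, east 0, south 0
  cycle 2: PE[1][1] → acc 56, east 7, south 8
  cycle 3: PE[1][1] → acc 66, east 2, south 5
  cycle 4: PE[1][1] → acc 74, east 2, south 4
RS [3×3] PE[1][1] across cycles:
  cycle 0: PE[1][1] → acc 0, east 0, south 0
  cycle 1: PE[1][1] → acc 0, east 0, south 0
  cycle 2: PE[1][1] → acc 81, east 81, south 9
  cycle 3: PE[1][1] → acc 66, east 66, south 5
  cycle 4: PE[1][1] → acc 0, east 0, south 0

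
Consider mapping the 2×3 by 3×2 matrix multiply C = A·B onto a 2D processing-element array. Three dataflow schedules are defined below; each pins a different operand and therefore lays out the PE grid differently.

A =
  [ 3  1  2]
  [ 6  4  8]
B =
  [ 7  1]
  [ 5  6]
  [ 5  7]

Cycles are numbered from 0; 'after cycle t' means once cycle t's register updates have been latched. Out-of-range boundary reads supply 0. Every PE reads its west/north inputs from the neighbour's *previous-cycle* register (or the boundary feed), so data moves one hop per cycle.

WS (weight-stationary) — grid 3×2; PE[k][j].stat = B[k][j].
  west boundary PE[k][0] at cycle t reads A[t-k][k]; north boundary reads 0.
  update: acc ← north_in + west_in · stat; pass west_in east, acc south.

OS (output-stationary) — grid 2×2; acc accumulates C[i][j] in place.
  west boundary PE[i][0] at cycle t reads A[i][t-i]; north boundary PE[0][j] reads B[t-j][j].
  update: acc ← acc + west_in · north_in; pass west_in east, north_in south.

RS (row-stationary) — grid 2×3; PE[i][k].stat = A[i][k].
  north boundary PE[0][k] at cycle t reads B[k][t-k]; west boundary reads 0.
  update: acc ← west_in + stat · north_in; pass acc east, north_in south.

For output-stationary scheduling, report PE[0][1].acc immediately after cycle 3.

Tracing OS — 2×2 array, target PE[0][1]:
  0: (0,0).acc=21  regs=<3,7>
  0: (0,1).acc=0  regs=<0,0>
  1: (0,0).acc=26  regs=<1,5>
  1: (0,1).acc=3  regs=<3,1>
  2: (0,0).acc=36  regs=<2,5>
  2: (0,1).acc=9  regs=<1,6>
  3: (0,0).acc=36  regs=<0,0>
  3: (0,1).acc=23  regs=<2,7>

PE[0][1].acc = 23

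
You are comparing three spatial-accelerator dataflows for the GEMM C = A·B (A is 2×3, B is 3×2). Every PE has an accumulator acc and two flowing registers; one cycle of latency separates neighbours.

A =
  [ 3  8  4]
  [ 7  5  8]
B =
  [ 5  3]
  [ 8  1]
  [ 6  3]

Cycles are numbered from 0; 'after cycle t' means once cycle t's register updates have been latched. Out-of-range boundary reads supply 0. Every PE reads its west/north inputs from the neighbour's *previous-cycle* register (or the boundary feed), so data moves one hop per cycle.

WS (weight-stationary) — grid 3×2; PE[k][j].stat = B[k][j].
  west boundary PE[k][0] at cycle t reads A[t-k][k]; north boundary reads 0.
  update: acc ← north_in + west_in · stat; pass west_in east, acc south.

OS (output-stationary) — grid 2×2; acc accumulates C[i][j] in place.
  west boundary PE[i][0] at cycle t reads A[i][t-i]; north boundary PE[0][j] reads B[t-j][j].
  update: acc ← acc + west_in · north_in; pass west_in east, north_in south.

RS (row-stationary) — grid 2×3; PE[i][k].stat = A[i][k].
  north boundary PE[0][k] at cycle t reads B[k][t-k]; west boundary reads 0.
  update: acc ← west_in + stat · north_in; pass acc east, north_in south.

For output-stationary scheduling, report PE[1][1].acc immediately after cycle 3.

PE[1][1].acc = 26

OS on a 2×2 grid — tracing PE[1][1] and its feeders:
  c0 r0c1: 0 / 0 / 0
  c0 r1c0: 0 / 0 / 0
  c0 r1c1: 0 / 0 / 0
  c1 r0c1: 9 / 3 / 3
  c1 r1c0: 35 / 7 / 5
  c1 r1c1: 0 / 0 / 0
  c2 r0c1: 17 / 8 / 1
  c2 r1c0: 75 / 5 / 8
  c2 r1c1: 21 / 7 / 3
  c3 r0c1: 29 / 4 / 3
  c3 r1c0: 123 / 8 / 6
  c3 r1c1: 26 / 5 / 1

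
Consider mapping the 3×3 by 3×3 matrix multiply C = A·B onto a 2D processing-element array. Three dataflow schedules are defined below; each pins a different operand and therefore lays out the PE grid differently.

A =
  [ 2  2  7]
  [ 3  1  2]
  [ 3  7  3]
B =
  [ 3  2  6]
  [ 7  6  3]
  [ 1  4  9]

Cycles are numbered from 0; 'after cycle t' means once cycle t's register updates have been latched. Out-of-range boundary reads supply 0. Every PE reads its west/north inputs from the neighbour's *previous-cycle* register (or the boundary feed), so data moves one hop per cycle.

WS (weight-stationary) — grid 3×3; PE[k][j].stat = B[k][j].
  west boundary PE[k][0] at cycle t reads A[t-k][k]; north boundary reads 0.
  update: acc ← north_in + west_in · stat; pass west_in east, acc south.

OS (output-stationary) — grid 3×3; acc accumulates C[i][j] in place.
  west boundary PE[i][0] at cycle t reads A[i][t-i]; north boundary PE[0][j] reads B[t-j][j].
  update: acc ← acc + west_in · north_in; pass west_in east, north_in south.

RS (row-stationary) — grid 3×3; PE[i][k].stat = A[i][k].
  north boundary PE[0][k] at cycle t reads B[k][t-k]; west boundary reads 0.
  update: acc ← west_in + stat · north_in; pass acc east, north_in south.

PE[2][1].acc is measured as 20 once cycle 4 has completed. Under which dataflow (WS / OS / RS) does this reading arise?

dataflow = WS

Under WS (3×3), PE[2][1]:
  t=0 PE[2][1]: acc=0 h=0 v=0
  t=1 PE[2][1]: acc=0 h=0 v=0
  t=2 PE[2][1]: acc=0 h=0 v=0
  t=3 PE[2][1]: acc=44 h=7 v=44
  t=4 PE[2][1]: acc=20 h=2 v=20
Under OS (3×3), PE[2][1]:
  t=0 PE[2][1]: acc=0 h=0 v=0
  t=1 PE[2][1]: acc=0 h=0 v=0
  t=2 PE[2][1]: acc=0 h=0 v=0
  t=3 PE[2][1]: acc=6 h=3 v=2
  t=4 PE[2][1]: acc=48 h=7 v=6
Under RS (3×3), PE[2][1]:
  t=0 PE[2][1]: acc=0 h=0 v=0
  t=1 PE[2][1]: acc=0 h=0 v=0
  t=2 PE[2][1]: acc=0 h=0 v=0
  t=3 PE[2][1]: acc=58 h=58 v=7
  t=4 PE[2][1]: acc=48 h=48 v=6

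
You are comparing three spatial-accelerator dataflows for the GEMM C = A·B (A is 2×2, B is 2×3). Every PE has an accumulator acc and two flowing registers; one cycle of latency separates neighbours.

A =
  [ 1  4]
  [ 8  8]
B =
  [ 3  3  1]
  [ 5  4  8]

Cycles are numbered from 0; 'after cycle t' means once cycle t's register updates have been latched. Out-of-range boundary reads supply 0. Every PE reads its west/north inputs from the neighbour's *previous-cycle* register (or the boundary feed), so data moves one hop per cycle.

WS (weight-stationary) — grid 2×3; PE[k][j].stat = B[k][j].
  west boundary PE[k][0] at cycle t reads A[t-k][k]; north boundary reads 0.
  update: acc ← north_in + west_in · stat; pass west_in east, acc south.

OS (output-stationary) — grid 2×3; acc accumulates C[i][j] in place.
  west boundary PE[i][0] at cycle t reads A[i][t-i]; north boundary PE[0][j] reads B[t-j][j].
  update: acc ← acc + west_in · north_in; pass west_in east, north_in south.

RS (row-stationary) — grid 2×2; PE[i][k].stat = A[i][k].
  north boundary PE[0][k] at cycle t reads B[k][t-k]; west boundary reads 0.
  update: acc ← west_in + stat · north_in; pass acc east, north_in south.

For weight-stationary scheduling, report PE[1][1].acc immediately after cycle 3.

PE[1][1].acc = 56

WS 2×3: PE[1][1] cycle-by-cycle (with neighbour feeds):
  0: (0,1).acc=0  regs=<0,0>
  0: (1,0).acc=0  regs=<0,0>
  0: (1,1).acc=0  regs=<0,0>
  1: (0,1).acc=3  regs=<1,3>
  1: (1,0).acc=23  regs=<4,23>
  1: (1,1).acc=0  regs=<0,0>
  2: (0,1).acc=24  regs=<8,24>
  2: (1,0).acc=64  regs=<8,64>
  2: (1,1).acc=19  regs=<4,19>
  3: (0,1).acc=0  regs=<0,0>
  3: (1,0).acc=0  regs=<0,0>
  3: (1,1).acc=56  regs=<8,56>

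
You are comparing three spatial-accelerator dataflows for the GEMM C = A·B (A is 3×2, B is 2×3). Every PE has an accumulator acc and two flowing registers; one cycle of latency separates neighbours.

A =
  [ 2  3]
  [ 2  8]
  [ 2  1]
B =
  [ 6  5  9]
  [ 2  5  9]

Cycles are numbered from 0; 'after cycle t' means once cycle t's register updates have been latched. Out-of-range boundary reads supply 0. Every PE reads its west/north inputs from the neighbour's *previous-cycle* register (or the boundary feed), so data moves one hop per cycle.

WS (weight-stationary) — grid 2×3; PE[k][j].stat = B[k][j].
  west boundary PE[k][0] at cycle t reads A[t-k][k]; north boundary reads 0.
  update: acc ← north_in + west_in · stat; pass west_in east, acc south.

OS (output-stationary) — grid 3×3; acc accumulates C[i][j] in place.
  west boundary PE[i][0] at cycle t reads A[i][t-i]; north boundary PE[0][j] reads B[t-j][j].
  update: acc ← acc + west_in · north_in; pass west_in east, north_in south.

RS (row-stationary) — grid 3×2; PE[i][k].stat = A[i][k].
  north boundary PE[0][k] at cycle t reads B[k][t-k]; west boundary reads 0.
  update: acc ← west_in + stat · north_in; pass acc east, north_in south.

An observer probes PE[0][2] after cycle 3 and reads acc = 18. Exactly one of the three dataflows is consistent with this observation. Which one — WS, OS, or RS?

dataflow = WS

WS (2×3 grid), PE[0][2]:
  @0  [0,2]  acc 0  |  →0  ↓0
  @1  [0,2]  acc 0  |  →0  ↓0
  @2  [0,2]  acc 18  |  →2  ↓18
  @3  [0,2]  acc 18  |  →2  ↓18
OS (3×3 grid), PE[0][2]:
  @0  [0,2]  acc 0  |  →0  ↓0
  @1  [0,2]  acc 0  |  →0  ↓0
  @2  [0,2]  acc 18  |  →2  ↓9
  @3  [0,2]  acc 45  |  →3  ↓9
— RS: 3×2 array has no PE[0][2].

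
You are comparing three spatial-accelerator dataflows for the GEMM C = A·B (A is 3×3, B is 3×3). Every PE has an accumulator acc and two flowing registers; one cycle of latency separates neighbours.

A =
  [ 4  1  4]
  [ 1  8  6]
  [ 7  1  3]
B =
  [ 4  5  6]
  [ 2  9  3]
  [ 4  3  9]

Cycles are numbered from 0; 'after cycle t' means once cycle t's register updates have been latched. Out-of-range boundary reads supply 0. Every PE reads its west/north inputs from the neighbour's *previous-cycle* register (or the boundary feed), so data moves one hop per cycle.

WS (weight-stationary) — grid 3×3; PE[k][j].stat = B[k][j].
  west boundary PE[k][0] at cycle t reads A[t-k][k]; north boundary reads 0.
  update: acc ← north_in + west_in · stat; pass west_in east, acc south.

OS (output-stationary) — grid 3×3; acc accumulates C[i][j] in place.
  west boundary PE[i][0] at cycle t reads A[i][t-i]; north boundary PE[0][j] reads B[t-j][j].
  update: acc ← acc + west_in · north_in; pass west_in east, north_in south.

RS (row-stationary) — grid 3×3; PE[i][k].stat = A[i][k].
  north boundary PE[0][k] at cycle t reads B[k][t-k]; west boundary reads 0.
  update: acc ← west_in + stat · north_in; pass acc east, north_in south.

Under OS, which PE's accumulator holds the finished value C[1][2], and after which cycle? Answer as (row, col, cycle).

Under OS, C[1][2] lands at PE[1][2]:
  0: (1,2).acc=0  regs=<0,0>
  1: (1,2).acc=0  regs=<0,0>
  2: (1,2).acc=0  regs=<0,0>
  3: (1,2).acc=6  regs=<1,6>
  4: (1,2).acc=30  regs=<8,3>
  5: (1,2).acc=84  regs=<6,9>

(row, col, cycle) = (1, 2, 5)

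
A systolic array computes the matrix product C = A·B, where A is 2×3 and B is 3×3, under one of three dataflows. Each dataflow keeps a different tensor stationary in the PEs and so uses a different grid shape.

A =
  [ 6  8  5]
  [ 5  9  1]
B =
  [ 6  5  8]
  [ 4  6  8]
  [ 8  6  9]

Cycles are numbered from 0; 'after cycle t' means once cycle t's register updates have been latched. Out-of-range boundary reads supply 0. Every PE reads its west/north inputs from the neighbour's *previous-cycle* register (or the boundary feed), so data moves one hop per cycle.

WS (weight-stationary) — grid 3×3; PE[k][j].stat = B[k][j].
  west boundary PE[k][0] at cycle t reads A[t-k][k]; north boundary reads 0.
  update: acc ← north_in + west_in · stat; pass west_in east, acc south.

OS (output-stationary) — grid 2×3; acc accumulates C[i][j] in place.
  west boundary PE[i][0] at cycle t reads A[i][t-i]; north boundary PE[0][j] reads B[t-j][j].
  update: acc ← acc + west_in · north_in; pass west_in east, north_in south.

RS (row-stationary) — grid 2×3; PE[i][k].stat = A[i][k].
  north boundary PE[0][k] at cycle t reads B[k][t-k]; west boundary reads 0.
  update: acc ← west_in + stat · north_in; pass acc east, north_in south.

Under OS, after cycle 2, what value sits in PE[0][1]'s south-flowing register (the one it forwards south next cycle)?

OS (2×3). Following PE[0][1] plus its west/north inputs:
  cycle 0: PE[0][0] → acc 36, east 6, south 6
  cycle 0: PE[0][1] → acc 0, east 0, south 0
  cycle 1: PE[0][0] → acc 68, east 8, south 4
  cycle 1: PE[0][1] → acc 30, east 6, south 5
  cycle 2: PE[0][0] → acc 108, east 5, south 8
  cycle 2: PE[0][1] → acc 78, east 8, south 6

register = 6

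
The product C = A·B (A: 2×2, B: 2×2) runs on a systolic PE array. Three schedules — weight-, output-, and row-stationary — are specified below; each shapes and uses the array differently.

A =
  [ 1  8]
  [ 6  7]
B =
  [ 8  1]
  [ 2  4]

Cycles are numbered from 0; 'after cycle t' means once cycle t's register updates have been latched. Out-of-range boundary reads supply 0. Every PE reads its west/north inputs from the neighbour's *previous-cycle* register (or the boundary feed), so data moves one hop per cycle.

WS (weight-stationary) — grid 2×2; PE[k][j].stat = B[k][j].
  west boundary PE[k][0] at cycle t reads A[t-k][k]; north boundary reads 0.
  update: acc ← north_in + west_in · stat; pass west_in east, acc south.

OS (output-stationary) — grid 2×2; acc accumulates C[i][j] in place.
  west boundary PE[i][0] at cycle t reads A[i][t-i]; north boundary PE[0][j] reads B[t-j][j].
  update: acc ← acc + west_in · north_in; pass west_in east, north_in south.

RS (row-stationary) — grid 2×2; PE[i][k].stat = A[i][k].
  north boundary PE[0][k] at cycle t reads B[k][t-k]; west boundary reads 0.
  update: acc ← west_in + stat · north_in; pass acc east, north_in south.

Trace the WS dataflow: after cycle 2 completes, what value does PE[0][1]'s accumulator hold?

PE[0][1].acc = 6

Tracing WS — 2×2 array, target PE[0][1]:
  after 0 — PE[0][0] acc=8, pass-E 1, pass-S 8
  after 0 — PE[0][1] acc=0, pass-E 0, pass-S 0
  after 1 — PE[0][0] acc=48, pass-E 6, pass-S 48
  after 1 — PE[0][1] acc=1, pass-E 1, pass-S 1
  after 2 — PE[0][0] acc=0, pass-E 0, pass-S 0
  after 2 — PE[0][1] acc=6, pass-E 6, pass-S 6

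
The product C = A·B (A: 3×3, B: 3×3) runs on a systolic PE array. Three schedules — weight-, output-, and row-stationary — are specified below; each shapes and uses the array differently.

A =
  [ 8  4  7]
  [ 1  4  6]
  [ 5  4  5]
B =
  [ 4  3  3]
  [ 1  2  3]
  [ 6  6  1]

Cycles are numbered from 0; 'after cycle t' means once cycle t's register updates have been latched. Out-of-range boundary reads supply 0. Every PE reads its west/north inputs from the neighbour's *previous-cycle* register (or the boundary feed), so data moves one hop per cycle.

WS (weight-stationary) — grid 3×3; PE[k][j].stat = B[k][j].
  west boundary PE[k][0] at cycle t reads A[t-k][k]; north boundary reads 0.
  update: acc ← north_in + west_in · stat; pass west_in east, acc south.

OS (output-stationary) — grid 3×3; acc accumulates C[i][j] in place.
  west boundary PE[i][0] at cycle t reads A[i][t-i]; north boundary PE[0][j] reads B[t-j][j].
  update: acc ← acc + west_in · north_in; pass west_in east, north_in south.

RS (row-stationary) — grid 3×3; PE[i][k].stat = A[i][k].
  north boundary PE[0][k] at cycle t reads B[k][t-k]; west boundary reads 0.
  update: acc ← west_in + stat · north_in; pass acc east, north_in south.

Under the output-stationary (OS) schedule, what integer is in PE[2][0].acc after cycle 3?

PE[2][0].acc = 24

OS (3×3). Following PE[2][0] plus its west/north inputs:
  c0 r1c0: 0 / 0 / 0
  c0 r2c0: 0 / 0 / 0
  c1 r1c0: 4 / 1 / 4
  c1 r2c0: 0 / 0 / 0
  c2 r1c0: 8 / 4 / 1
  c2 r2c0: 20 / 5 / 4
  c3 r1c0: 44 / 6 / 6
  c3 r2c0: 24 / 4 / 1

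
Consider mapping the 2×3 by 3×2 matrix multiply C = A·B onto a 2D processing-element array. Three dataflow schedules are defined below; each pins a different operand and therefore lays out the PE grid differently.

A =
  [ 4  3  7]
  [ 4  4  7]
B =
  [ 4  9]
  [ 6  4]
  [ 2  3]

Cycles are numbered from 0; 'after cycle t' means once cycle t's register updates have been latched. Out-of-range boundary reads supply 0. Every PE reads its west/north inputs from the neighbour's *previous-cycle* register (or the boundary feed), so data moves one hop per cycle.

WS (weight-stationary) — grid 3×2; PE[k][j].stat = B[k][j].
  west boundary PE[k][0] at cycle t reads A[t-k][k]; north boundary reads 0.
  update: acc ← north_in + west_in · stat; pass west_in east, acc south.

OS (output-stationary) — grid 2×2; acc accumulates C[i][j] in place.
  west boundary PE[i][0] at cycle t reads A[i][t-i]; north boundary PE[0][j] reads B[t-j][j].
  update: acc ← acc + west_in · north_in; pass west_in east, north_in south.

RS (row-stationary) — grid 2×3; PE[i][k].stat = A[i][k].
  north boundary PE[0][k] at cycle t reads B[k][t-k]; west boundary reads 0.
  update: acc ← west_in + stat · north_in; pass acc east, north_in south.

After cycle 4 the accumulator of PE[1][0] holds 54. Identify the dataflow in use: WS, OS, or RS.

WS [3×2] PE[1][0] across cycles:
  after 0 — PE[1][0] acc=0, pass-E 0, pass-S 0
  after 1 — PE[1][0] acc=34, pass-E 3, pass-S 34
  after 2 — PE[1][0] acc=40, pass-E 4, pass-S 40
  after 3 — PE[1][0] acc=0, pass-E 0, pass-S 0
  after 4 — PE[1][0] acc=0, pass-E 0, pass-S 0
OS [2×2] PE[1][0] across cycles:
  after 0 — PE[1][0] acc=0, pass-E 0, pass-S 0
  after 1 — PE[1][0] acc=16, pass-E 4, pass-S 4
  after 2 — PE[1][0] acc=40, pass-E 4, pass-S 6
  after 3 — PE[1][0] acc=54, pass-E 7, pass-S 2
  after 4 — PE[1][0] acc=54, pass-E 0, pass-S 0
RS [2×3] PE[1][0] across cycles:
  after 0 — PE[1][0] acc=0, pass-E 0, pass-S 0
  after 1 — PE[1][0] acc=16, pass-E 16, pass-S 4
  after 2 — PE[1][0] acc=36, pass-E 36, pass-S 9
  after 3 — PE[1][0] acc=0, pass-E 0, pass-S 0
  after 4 — PE[1][0] acc=0, pass-E 0, pass-S 0

dataflow = OS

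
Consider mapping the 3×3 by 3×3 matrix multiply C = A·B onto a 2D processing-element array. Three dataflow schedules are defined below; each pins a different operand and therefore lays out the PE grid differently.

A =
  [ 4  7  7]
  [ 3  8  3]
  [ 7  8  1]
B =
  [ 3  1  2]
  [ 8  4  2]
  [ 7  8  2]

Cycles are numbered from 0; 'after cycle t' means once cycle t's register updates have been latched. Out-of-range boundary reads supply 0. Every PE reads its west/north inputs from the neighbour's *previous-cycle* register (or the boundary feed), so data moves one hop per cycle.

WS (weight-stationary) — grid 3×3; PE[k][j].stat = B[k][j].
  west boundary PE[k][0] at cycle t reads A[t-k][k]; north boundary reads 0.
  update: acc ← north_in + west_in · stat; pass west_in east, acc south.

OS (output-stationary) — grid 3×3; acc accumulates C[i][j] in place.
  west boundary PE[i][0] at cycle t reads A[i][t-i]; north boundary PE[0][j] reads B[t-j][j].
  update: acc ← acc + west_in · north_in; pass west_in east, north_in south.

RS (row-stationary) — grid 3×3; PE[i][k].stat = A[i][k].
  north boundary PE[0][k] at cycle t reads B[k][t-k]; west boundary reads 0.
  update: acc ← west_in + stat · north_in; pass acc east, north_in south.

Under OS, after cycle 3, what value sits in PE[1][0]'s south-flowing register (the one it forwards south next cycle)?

OS 3×3: PE[1][0] cycle-by-cycle (with neighbour feeds):
  c0 r0c0: 12 / 4 / 3
  c0 r1c0: 0 / 0 / 0
  c1 r0c0: 68 / 7 / 8
  c1 r1c0: 9 / 3 / 3
  c2 r0c0: 117 / 7 / 7
  c2 r1c0: 73 / 8 / 8
  c3 r0c0: 117 / 0 / 0
  c3 r1c0: 94 / 3 / 7

register = 7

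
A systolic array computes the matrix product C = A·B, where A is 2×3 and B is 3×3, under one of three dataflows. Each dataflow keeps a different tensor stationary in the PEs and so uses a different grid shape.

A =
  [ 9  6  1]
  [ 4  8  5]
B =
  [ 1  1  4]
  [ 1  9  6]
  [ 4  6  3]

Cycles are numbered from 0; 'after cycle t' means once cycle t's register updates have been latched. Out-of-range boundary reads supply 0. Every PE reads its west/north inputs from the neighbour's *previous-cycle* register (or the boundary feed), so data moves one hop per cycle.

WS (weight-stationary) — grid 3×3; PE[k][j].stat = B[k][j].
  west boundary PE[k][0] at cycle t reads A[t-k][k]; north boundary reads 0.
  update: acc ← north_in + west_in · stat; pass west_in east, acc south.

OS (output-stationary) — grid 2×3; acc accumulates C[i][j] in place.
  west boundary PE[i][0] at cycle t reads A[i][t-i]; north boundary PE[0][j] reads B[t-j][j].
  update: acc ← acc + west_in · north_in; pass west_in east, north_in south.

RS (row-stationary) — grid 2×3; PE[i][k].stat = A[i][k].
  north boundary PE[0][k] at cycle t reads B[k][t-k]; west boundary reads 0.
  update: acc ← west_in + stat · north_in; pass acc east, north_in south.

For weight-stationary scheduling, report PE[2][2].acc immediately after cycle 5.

PE[2][2].acc = 79

Tracing WS — 3×3 array, target PE[2][2]:
  0: (1,2).acc=0  regs=<0,0>
  0: (2,1).acc=0  regs=<0,0>
  0: (2,2).acc=0  regs=<0,0>
  1: (1,2).acc=0  regs=<0,0>
  1: (2,1).acc=0  regs=<0,0>
  1: (2,2).acc=0  regs=<0,0>
  2: (1,2).acc=0  regs=<0,0>
  2: (2,1).acc=0  regs=<0,0>
  2: (2,2).acc=0  regs=<0,0>
  3: (1,2).acc=72  regs=<6,72>
  3: (2,1).acc=69  regs=<1,69>
  3: (2,2).acc=0  regs=<0,0>
  4: (1,2).acc=64  regs=<8,64>
  4: (2,1).acc=106  regs=<5,106>
  4: (2,2).acc=75  regs=<1,75>
  5: (1,2).acc=0  regs=<0,0>
  5: (2,1).acc=0  regs=<0,0>
  5: (2,2).acc=79  regs=<5,79>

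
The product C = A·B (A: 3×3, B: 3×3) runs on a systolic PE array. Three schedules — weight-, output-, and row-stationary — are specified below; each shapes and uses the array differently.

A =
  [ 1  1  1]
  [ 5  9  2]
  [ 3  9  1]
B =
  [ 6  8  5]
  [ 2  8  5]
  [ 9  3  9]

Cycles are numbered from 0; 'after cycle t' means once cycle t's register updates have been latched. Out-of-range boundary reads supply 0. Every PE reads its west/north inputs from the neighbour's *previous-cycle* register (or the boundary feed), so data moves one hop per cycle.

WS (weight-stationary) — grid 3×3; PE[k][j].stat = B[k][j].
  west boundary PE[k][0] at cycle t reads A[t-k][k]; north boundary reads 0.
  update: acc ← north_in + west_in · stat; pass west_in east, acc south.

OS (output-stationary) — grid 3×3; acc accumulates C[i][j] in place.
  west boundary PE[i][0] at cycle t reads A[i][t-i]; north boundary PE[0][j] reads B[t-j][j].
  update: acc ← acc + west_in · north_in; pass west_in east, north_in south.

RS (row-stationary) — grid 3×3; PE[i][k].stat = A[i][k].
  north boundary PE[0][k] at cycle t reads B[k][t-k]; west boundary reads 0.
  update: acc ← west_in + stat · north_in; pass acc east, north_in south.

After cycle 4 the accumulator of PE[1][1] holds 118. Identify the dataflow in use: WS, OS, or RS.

Under WS (3×3), PE[1][1]:
  cycle 0: PE[1][1] → acc 0, east 0, south 0
  cycle 1: PE[1][1] → acc 0, east 0, south 0
  cycle 2: PE[1][1] → acc 16, east 1, south 16
  cycle 3: PE[1][1] → acc 112, east 9, south 112
  cycle 4: PE[1][1] → acc 96, east 9, south 96
Under OS (3×3), PE[1][1]:
  cycle 0: PE[1][1] → acc 0, east 0, south 0
  cycle 1: PE[1][1] → acc 0, east 0, south 0
  cycle 2: PE[1][1] → acc 40, east 5, south 8
  cycle 3: PE[1][1] → acc 112, east 9, south 8
  cycle 4: PE[1][1] → acc 118, east 2, south 3
Under RS (3×3), PE[1][1]:
  cycle 0: PE[1][1] → acc 0, east 0, south 0
  cycle 1: PE[1][1] → acc 0, east 0, south 0
  cycle 2: PE[1][1] → acc 48, east 48, south 2
  cycle 3: PE[1][1] → acc 112, east 112, south 8
  cycle 4: PE[1][1] → acc 70, east 70, south 5

dataflow = OS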